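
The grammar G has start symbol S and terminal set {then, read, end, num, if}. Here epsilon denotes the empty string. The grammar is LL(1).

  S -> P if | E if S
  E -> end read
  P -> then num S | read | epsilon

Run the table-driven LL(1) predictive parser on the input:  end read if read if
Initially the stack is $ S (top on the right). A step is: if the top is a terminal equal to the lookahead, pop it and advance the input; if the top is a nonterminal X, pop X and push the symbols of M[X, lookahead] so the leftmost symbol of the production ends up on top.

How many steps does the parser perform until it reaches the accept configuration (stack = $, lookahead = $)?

9

step 1: stack=$ S  input=end read if read if $  — expand S -> E if S
step 2: stack=$ S if E  input=end read if read if $  — expand E -> end read
step 3: stack=$ S if read end  input=end read if read if $  — match end
step 4: stack=$ S if read  input=read if read if $  — match read
step 5: stack=$ S if  input=if read if $  — match if
step 6: stack=$ S  input=read if $  — expand S -> P if
step 7: stack=$ if P  input=read if $  — expand P -> read
step 8: stack=$ if read  input=read if $  — match read
step 9: stack=$ if  input=if $  — match if
Accept reached after 9 steps.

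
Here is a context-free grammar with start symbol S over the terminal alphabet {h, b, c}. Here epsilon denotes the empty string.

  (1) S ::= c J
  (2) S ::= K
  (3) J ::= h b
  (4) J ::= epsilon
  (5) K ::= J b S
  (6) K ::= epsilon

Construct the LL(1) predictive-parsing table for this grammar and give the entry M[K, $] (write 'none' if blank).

FIRST(J) = {epsilon, h}
FIRST(K) = {epsilon, b, h}  (via J b S)
FIRST(S) = {epsilon, b, c, h}  (via K)
FOLLOW(S) includes $ since S is the start symbol.
FOLLOW(S): in K::=J b S, the suffix after S is empty, so FOLLOW(S) ⊇ FOLLOW(K) = {$}. Thus FOLLOW(S) = {$}.
FOLLOW(K): in S::=K, the suffix after K is empty, so FOLLOW(K) ⊇ FOLLOW(S) = {$}. Thus FOLLOW(K) = {$}.
For K ::= J b S: FIRST(J b S) = {b, h}, so it goes in M[K, t] for t ∈ {b, h}.
For K ::= epsilon: FIRST(epsilon) = {epsilon}, so it goes in M[K, t] for t ∈ {}; since epsilon ∈ FIRST, also for every t ∈ FOLLOW(K) = {$}.

K ::= epsilon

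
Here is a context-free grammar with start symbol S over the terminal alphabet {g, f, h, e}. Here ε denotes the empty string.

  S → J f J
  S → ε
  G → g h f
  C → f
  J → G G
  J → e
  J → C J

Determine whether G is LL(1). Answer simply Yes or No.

Yes

FIRST(S) = {ε, e, f, g}
FIRST(G) = {g}
FIRST(C) = {f}
FIRST(J) = {e, f, g}
FOLLOW(S) = {$}
FOLLOW(G) = {$, f, g}
FOLLOW(C) = {e, f, g}
FOLLOW(J) = {$, f}
Each cell of M receives at most one production.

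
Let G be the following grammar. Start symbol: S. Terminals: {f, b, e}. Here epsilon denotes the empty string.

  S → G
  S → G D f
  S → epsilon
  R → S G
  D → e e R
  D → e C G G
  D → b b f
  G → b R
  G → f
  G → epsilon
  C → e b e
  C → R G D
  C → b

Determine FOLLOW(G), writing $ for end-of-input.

FIRST(D): from D→e e R we get {e}; from D→e C G G we get {e}; from D→b b f we get {b}. So FIRST(D) = {b, e}.
FIRST(G): from G→b R we get {b}; from G→f we get {f}; from G→epsilon we get {epsilon}. So FIRST(G) = {epsilon, b, f}.
FIRST(S): from S→G we get {epsilon, b, f}; from S→G D f we get {b, e, f}; from S→epsilon we get {epsilon}. So FIRST(S) = {epsilon, b, e, f}.
FIRST(R): from R→S G we get {epsilon, b, e, f}. So FIRST(R) = {epsilon, b, e, f}.
FIRST(C): from C→e b e we get {e}; from C→R G D we get {b, e, f}; from C→b we get {b}. So FIRST(C) = {b, e, f}.
FOLLOW(S) includes $ since S is the start symbol.
FOLLOW(S): in R→S G, S is followed by G with FIRST {epsilon, b, f}; in R→S G, the suffix after S is nullable, so FOLLOW(S) ⊇ FOLLOW(R) = {$, b, e, f}. Thus FOLLOW(S) = {$, b, e, f}.
FOLLOW(R): in D→e e R, the suffix after R is empty, so FOLLOW(R) ⊇ FOLLOW(D) = {b, f}; in G→b R, the suffix after R is empty, so FOLLOW(R) ⊇ FOLLOW(G) = {$, b, e, f}; in C→R G D, R is followed by G D with FIRST {b, e, f}. Thus FOLLOW(R) = {$, b, e, f}.
FOLLOW(D): in S→G D f, D is followed by f with FIRST {f}; in C→R G D, the suffix after D is empty, so FOLLOW(D) ⊇ FOLLOW(C) = {b, f}. Thus FOLLOW(D) = {b, f}.
FOLLOW(G): in S→G, the suffix after G is empty, so FOLLOW(G) ⊇ FOLLOW(S) = {$, b, e, f}; in S→G D f, G is followed by D f with FIRST {b, e}; in R→S G, the suffix after G is empty, so FOLLOW(G) ⊇ FOLLOW(R) = {$, b, e, f}; in D→e C G G (occurrence 1), G is followed by G with FIRST {epsilon, b, f}; in D→e C G G (occurrence 1), the suffix after G is nullable, so FOLLOW(G) ⊇ FOLLOW(D) = {b, f}; in D→e C G G (occurrence 2), the suffix after G is empty, so FOLLOW(G) ⊇ FOLLOW(D) = {b, f}; in C→R G D, G is followed by D with FIRST {b, e}. Thus FOLLOW(G) = {$, b, e, f}.
FOLLOW(C): in D→e C G G, C is followed by G G with FIRST {epsilon, b, f}; in D→e C G G, the suffix after C is nullable, so FOLLOW(C) ⊇ FOLLOW(D) = {b, f}. Thus FOLLOW(C) = {b, f}.

{$, b, e, f}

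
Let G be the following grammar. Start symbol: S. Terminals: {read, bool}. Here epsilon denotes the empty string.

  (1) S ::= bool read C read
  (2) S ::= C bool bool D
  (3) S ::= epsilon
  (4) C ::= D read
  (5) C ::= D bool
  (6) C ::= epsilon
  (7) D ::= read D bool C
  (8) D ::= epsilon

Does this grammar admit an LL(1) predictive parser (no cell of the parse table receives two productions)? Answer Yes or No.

FIRST(S) = {epsilon, bool, read}
FIRST(C) = {epsilon, bool, read}
FIRST(D) = {epsilon, read}
FOLLOW(S) = {$}
FOLLOW(C) = {$, bool, read}
FOLLOW(D) = {$, bool, read}
Cell M[C, bool] receives both C ::= D bool and C ::= epsilon — the grammar is not LL(1).

No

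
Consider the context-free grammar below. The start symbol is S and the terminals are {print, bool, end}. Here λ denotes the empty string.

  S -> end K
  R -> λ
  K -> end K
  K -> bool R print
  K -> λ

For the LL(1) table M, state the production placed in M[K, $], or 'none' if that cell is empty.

K -> λ

FIRST(S) = {end}
FIRST(R) = {λ}
FIRST(K) = {λ, bool, end}
FOLLOW(S) includes $ since S is the start symbol.
FOLLOW(S): S appears on no right-hand side. Thus FOLLOW(S) = {$}.
FOLLOW(K): in S->end K, the suffix after K is empty, so FOLLOW(K) ⊇ FOLLOW(S) = {$}; in K->end K, the suffix after K is empty (adds nothing new). Thus FOLLOW(K) = {$}.
For K -> end K: FIRST(end K) = {end}, so it goes in M[K, t] for t ∈ {end}.
For K -> bool R print: FIRST(bool R print) = {bool}, so it goes in M[K, t] for t ∈ {bool}.
For K -> λ: FIRST(λ) = {λ}, so it goes in M[K, t] for t ∈ {}; since λ ∈ FIRST, also for every t ∈ FOLLOW(K) = {$}.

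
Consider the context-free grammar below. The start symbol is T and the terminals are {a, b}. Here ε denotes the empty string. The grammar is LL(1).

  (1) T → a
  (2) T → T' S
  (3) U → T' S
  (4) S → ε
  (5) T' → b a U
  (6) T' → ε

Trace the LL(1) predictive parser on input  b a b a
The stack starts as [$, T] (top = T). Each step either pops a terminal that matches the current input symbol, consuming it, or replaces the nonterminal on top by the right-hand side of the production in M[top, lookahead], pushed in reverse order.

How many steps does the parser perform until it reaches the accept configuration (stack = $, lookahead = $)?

      Stack        Input      Action
   1  $ T          b a b a $  expand T → T' S
   2  $ S T'       b a b a $  expand T' → b a U
   3  $ S U a b    b a b a $  match b
   4  $ S U a      a b a $    match a
   5  $ S U        b a $      expand U → T' S
   6  $ S S T'     b a $      expand T' → b a U
   7  $ S S U a b  b a $      match b
   8  $ S S U a    a $        match a
   9  $ S S U      $          expand U → T' S
  10  $ S S S T'   $          expand T' → ε
  11  $ S S S      $          expand S → ε
  12  $ S S        $          expand S → ε
  13  $ S          $          expand S → ε
Accept reached after 13 steps.

13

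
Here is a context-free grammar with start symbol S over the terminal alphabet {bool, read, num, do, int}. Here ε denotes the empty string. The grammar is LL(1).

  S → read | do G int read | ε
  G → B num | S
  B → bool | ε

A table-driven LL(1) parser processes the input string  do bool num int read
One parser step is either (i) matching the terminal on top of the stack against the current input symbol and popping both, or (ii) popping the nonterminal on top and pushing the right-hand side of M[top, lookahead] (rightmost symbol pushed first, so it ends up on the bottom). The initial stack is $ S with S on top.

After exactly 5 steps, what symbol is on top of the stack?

step 1: stack=$ S  input=do bool num int read $  — expand S → do G int read
step 2: stack=$ read int G do  input=do bool num int read $  — match do
step 3: stack=$ read int G  input=bool num int read $  — expand G → B num
step 4: stack=$ read int num B  input=bool num int read $  — expand B → bool
step 5: stack=$ read int num bool  input=bool num int read $  — match bool
Stack after step 5: $ read int num (top = num).

num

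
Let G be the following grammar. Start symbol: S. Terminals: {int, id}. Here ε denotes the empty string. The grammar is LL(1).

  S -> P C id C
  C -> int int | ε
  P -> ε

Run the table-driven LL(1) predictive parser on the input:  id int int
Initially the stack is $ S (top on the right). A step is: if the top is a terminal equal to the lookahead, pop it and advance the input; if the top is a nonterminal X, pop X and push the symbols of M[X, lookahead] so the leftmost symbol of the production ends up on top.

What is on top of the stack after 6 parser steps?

int

     Stack       Input         Action
  1  $ S         id int int $  expand S -> P C id C
  2  $ C id C P  id int int $  expand P -> ε
  3  $ C id C    id int int $  expand C -> ε
  4  $ C id      id int int $  match id
  5  $ C         int int $     expand C -> int int
  6  $ int int   int int $     match int
Stack after step 6: $ int (top = int).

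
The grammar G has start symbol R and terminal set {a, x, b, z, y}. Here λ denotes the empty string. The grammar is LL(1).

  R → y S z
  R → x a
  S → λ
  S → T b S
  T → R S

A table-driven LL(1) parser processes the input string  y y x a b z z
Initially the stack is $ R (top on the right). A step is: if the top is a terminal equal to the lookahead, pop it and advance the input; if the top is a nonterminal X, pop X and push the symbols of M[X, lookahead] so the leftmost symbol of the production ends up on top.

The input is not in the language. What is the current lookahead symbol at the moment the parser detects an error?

z

      Stack                  Input            Action
   1  $ R                    y y x a b z z $  expand R → y S z
   2  $ z S y                y y x a b z z $  match y
   3  $ z S                  y x a b z z $    expand S → T b S
   4  $ z S b T              y x a b z z $    expand T → R S
   5  $ z S b S R            y x a b z z $    expand R → y S z
   6  $ z S b S z S y        y x a b z z $    match y
   7  $ z S b S z S          x a b z z $      expand S → T b S
   8  $ z S b S z S b T      x a b z z $      expand T → R S
   9  $ z S b S z S b S R    x a b z z $      expand R → x a
  10  $ z S b S z S b S a x  x a b z z $      match x
  11  $ z S b S z S b S a    a b z z $        match a
  12  $ z S b S z S b S      b z z $          expand S → λ
  13  $ z S b S z S b        b z z $          match b
  14  $ z S b S z S          z z $            expand S → λ
  15  $ z S b S z            z z $            match z
  16  $ z S b S              z $              expand S → λ
  17  $ z S b                z $              error: top is terminal b but lookahead is z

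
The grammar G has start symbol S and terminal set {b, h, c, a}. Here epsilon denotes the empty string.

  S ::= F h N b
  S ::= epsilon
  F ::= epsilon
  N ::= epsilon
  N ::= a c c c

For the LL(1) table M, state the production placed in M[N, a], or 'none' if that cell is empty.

N ::= a c c c

FIRST(F) = {epsilon}
FIRST(N) = {epsilon, a}
FIRST(S) = {epsilon, h}  (via F h N b)
FOLLOW(S) includes $ since S is the start symbol.
FOLLOW(N): in S::=F h N b, N is followed by b with FIRST {b}. Thus FOLLOW(N) = {b}.
For N ::= epsilon: FIRST(epsilon) = {epsilon}, so it goes in M[N, t] for t ∈ {}; since epsilon ∈ FIRST, also for every t ∈ FOLLOW(N) = {b}.
For N ::= a c c c: FIRST(a c c c) = {a}, so it goes in M[N, t] for t ∈ {a}.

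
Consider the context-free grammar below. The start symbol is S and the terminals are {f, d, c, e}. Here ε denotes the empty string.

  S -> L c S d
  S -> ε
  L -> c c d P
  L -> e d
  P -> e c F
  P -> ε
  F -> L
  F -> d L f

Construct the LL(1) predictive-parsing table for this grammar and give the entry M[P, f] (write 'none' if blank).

FIRST(L): from L->c c d P we get {c}; from L->e d we get {e}. So FIRST(L) = {c, e}.
FIRST(P): from P->e c F we get {e}; from P->ε we get {ε}. So FIRST(P) = {ε, e}.
FIRST(S): from S->L c S d we get {c, e}; from S->ε we get {ε}. So FIRST(S) = {ε, c, e}.
FIRST(F): from F->L we get {c, e}; from F->d L f we get {d}. So FIRST(F) = {c, d, e}.
FOLLOW(S) includes $ since S is the start symbol.
FOLLOW(L): in S->L c S d, L is followed by c S d with FIRST {c}; in F->L, the suffix after L is empty, so FOLLOW(L) ⊇ FOLLOW(F) = {c, f}; in F->d L f, L is followed by f with FIRST {f}. Thus FOLLOW(L) = {c, f}.
FOLLOW(P): in L->c c d P, the suffix after P is empty, so FOLLOW(P) ⊇ FOLLOW(L) = {c, f}. Thus FOLLOW(P) = {c, f}.
For P -> e c F: FIRST(e c F) = {e}, so it goes in M[P, t] for t ∈ {e}.
For P -> ε: FIRST(ε) = {ε}, so it goes in M[P, t] for t ∈ {}; since ε ∈ FIRST, also for every t ∈ FOLLOW(P) = {c, f}.

P -> ε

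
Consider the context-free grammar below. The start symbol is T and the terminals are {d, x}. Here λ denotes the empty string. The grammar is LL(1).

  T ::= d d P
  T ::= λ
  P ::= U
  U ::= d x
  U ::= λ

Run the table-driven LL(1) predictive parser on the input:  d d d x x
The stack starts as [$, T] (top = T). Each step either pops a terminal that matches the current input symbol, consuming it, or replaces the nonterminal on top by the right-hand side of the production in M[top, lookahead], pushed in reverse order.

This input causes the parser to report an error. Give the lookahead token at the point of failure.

x

step 1: stack=$ T  input=d d d x x $  — expand T ::= d d P
step 2: stack=$ P d d  input=d d d x x $  — match d
step 3: stack=$ P d  input=d d x x $  — match d
step 4: stack=$ P  input=d x x $  — expand P ::= U
step 5: stack=$ U  input=d x x $  — expand U ::= d x
step 6: stack=$ x d  input=d x x $  — match d
step 7: stack=$ x  input=x x $  — match x
step 8: stack=$  input=x $  — error: stack empty but input remains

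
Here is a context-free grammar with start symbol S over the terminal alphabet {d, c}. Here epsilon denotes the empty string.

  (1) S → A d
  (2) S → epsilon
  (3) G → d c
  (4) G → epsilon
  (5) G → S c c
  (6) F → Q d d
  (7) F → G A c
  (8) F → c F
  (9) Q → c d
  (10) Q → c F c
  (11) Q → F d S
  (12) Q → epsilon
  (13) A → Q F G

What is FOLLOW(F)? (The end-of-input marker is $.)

{c, d}

FIRST(S) = {epsilon, c, d}  (via A d)
FIRST(G) = {epsilon, c, d}  (via S c c)
FIRST(F) = {c, d}  (via Q d d, G A c)
FIRST(Q) = {epsilon, c, d}  (via F d S)
FIRST(A) = {c, d}  (via Q F G)
FOLLOW(S) includes $ since S is the start symbol.
FOLLOW(Q): in F→Q d d, Q is followed by d d with FIRST {d}; in A→Q F G, Q is followed by F G with FIRST {c, d}. Thus FOLLOW(Q) = {c, d}.
FOLLOW(S): in G→S c c, S is followed by c c with FIRST {c}; in Q→F d S, the suffix after S is empty, so FOLLOW(S) ⊇ FOLLOW(Q) = {c, d}. Thus FOLLOW(S) = {$, c, d}.
FOLLOW(A): in S→A d, A is followed by d with FIRST {d}; in F→G A c, A is followed by c with FIRST {c}. Thus FOLLOW(A) = {c, d}.
FOLLOW(G): in F→G A c, G is followed by A c with FIRST {c, d}; in A→Q F G, the suffix after G is empty, so FOLLOW(G) ⊇ FOLLOW(A) = {c, d}. Thus FOLLOW(G) = {c, d}.
FOLLOW(F): in F→c F, the suffix after F is empty (adds nothing new); in Q→c F c, F is followed by c with FIRST {c}; in Q→F d S, F is followed by d S with FIRST {d}; in A→Q F G, F is followed by G with FIRST {epsilon, c, d}; in A→Q F G, the suffix after F is nullable, so FOLLOW(F) ⊇ FOLLOW(A) = {c, d}. Thus FOLLOW(F) = {c, d}.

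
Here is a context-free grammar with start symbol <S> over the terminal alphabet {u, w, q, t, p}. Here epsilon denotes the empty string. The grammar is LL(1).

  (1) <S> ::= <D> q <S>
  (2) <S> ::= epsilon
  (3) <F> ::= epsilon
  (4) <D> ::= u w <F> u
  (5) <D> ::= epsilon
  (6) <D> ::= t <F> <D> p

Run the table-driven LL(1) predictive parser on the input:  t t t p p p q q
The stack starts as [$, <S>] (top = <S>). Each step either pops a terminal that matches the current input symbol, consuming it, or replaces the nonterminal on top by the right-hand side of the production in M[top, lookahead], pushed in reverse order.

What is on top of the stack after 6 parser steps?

<F>

step 1: stack=$ <S>  input=t t t p p p q q $  — expand <S> ::= <D> q <S>
step 2: stack=$ <S> q <D>  input=t t t p p p q q $  — expand <D> ::= t <F> <D> p
step 3: stack=$ <S> q p <D> <F> t  input=t t t p p p q q $  — match t
step 4: stack=$ <S> q p <D> <F>  input=t t p p p q q $  — expand <F> ::= epsilon
step 5: stack=$ <S> q p <D>  input=t t p p p q q $  — expand <D> ::= t <F> <D> p
step 6: stack=$ <S> q p p <D> <F> t  input=t t p p p q q $  — match t
Stack after step 6: $ <S> q p p <D> <F> (top = <F>).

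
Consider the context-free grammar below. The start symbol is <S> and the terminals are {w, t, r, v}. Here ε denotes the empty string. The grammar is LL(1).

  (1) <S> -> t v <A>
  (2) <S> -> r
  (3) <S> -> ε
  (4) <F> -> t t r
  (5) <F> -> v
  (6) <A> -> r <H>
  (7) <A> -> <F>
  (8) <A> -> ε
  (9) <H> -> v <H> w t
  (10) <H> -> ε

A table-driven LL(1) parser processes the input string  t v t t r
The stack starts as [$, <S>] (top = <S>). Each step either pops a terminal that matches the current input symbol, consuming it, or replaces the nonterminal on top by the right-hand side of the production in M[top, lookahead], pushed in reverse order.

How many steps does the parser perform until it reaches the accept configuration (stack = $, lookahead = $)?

8

step 1: stack=$ <S>  input=t v t t r $  — expand <S> -> t v <A>
step 2: stack=$ <A> v t  input=t v t t r $  — match t
step 3: stack=$ <A> v  input=v t t r $  — match v
step 4: stack=$ <A>  input=t t r $  — expand <A> -> <F>
step 5: stack=$ <F>  input=t t r $  — expand <F> -> t t r
step 6: stack=$ r t t  input=t t r $  — match t
step 7: stack=$ r t  input=t r $  — match t
step 8: stack=$ r  input=r $  — match r
Accept reached after 8 steps.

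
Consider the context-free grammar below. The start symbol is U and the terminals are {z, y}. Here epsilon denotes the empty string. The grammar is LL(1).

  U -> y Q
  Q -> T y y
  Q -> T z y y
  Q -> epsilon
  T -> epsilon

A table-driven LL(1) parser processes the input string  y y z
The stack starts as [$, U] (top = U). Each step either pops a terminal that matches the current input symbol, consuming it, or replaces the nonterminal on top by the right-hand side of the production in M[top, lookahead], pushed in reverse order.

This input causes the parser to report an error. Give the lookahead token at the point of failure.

step 1: stack=$ U  input=y y z $  — expand U -> y Q
step 2: stack=$ Q y  input=y y z $  — match y
step 3: stack=$ Q  input=y z $  — expand Q -> T y y
step 4: stack=$ y y T  input=y z $  — expand T -> epsilon
step 5: stack=$ y y  input=y z $  — match y
step 6: stack=$ y  input=z $  — error: top is terminal y but lookahead is z

z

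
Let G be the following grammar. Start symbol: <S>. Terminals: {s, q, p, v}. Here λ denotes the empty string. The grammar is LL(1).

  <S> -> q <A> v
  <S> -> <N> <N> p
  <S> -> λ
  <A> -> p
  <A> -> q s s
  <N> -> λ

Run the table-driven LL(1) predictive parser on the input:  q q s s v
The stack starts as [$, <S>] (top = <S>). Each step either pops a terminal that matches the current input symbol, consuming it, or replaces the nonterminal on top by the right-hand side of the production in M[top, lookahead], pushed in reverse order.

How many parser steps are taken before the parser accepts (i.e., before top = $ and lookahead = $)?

step 1: stack=$ <S>  input=q q s s v $  — expand <S> -> q <A> v
step 2: stack=$ v <A> q  input=q q s s v $  — match q
step 3: stack=$ v <A>  input=q s s v $  — expand <A> -> q s s
step 4: stack=$ v s s q  input=q s s v $  — match q
step 5: stack=$ v s s  input=s s v $  — match s
step 6: stack=$ v s  input=s v $  — match s
step 7: stack=$ v  input=v $  — match v
Accept reached after 7 steps.

7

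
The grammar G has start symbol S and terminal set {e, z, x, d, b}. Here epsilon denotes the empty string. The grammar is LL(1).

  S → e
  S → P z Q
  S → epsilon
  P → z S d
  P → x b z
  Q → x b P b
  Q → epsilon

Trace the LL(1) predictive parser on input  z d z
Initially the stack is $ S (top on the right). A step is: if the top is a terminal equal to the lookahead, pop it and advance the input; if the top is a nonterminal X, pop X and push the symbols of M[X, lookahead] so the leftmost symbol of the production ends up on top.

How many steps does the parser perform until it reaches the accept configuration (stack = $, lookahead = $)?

     Stack        Input    Action
  1  $ S          z d z $  expand S → P z Q
  2  $ Q z P      z d z $  expand P → z S d
  3  $ Q z d S z  z d z $  match z
  4  $ Q z d S    d z $    expand S → epsilon
  5  $ Q z d      d z $    match d
  6  $ Q z        z $      match z
  7  $ Q          $        expand Q → epsilon
Accept reached after 7 steps.

7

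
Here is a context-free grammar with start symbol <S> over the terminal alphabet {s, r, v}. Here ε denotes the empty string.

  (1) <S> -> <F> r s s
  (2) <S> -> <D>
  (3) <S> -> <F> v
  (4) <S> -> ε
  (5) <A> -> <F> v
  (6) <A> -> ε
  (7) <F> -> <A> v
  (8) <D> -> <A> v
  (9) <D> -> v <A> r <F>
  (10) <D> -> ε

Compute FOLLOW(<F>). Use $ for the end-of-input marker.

{$, r, v}

FIRST(<S>): from <S>-><F> r s s we get {v}; from <S>-><D> we get {ε, v}; from <S>-><F> v we get {v}; from <S>->ε we get {ε}. So FIRST(<S>) = {ε, v}.
FIRST(<A>): from <A>-><F> v we get {v}; from <A>->ε we get {ε}. So FIRST(<A>) = {ε, v}.
FIRST(<F>): from <F>-><A> v we get {v}. So FIRST(<F>) = {v}.
FIRST(<D>): from <D>-><A> v we get {v}; from <D>->v <A> r <F> we get {v}; from <D>->ε we get {ε}. So FIRST(<D>) = {ε, v}.
FOLLOW(<S>) includes $ since <S> is the start symbol.
FOLLOW(<S>): <S> appears on no right-hand side. Thus FOLLOW(<S>) = {$}.
FOLLOW(<A>): in <F>-><A> v, <A> is followed by v with FIRST {v}; in <D>-><A> v, <A> is followed by v with FIRST {v}; in <D>->v <A> r <F>, <A> is followed by r <F> with FIRST {r}. Thus FOLLOW(<A>) = {r, v}.
FOLLOW(<D>): in <S>-><D>, the suffix after <D> is empty, so FOLLOW(<D>) ⊇ FOLLOW(<S>) = {$}. Thus FOLLOW(<D>) = {$}.
FOLLOW(<F>): in <S>-><F> r s s, <F> is followed by r s s with FIRST {r}; in <S>-><F> v, <F> is followed by v with FIRST {v}; in <A>-><F> v, <F> is followed by v with FIRST {v}; in <D>->v <A> r <F>, the suffix after <F> is empty, so FOLLOW(<F>) ⊇ FOLLOW(<D>) = {$}. Thus FOLLOW(<F>) = {$, r, v}.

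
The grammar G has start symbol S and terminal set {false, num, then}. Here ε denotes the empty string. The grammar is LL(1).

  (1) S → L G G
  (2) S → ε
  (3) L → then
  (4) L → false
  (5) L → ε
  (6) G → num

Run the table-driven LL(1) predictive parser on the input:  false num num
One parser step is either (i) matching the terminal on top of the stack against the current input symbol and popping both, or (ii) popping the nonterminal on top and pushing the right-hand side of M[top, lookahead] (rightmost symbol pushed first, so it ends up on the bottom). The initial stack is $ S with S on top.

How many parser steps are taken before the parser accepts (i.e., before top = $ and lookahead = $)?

step 1: stack=$ S  input=false num num $  — expand S → L G G
step 2: stack=$ G G L  input=false num num $  — expand L → false
step 3: stack=$ G G false  input=false num num $  — match false
step 4: stack=$ G G  input=num num $  — expand G → num
step 5: stack=$ G num  input=num num $  — match num
step 6: stack=$ G  input=num $  — expand G → num
step 7: stack=$ num  input=num $  — match num
Accept reached after 7 steps.

7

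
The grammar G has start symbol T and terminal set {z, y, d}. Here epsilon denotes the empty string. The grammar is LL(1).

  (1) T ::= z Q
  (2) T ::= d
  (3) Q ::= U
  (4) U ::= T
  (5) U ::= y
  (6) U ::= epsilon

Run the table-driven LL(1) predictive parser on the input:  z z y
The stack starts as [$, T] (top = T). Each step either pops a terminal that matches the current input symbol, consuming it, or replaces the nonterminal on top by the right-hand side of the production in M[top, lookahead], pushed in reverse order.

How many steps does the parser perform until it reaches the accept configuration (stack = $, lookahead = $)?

9

step 1: stack=$ T  input=z z y $  — expand T ::= z Q
step 2: stack=$ Q z  input=z z y $  — match z
step 3: stack=$ Q  input=z y $  — expand Q ::= U
step 4: stack=$ U  input=z y $  — expand U ::= T
step 5: stack=$ T  input=z y $  — expand T ::= z Q
step 6: stack=$ Q z  input=z y $  — match z
step 7: stack=$ Q  input=y $  — expand Q ::= U
step 8: stack=$ U  input=y $  — expand U ::= y
step 9: stack=$ y  input=y $  — match y
Accept reached after 9 steps.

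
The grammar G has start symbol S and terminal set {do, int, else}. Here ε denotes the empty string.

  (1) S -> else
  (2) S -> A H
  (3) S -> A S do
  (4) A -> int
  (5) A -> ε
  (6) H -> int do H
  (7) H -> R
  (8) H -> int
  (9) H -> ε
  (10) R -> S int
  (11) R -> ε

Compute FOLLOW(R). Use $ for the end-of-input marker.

{$, do, int}

FIRST(A): from A->int we get {int}; from A->ε we get {ε}. So FIRST(A) = {ε, int}.
FIRST(S): from S->else we get {else}; from S->A H we get {ε, do, else, int}; from S->A S do we get {do, else, int}. So FIRST(S) = {ε, do, else, int}.
FIRST(R): from R->S int we get {do, else, int}; from R->ε we get {ε}. So FIRST(R) = {ε, do, else, int}.
FIRST(H): from H->int do H we get {int}; from H->R we get {ε, do, else, int}; from H->int we get {int}; from H->ε we get {ε}. So FIRST(H) = {ε, do, else, int}.
FOLLOW(S) includes $ since S is the start symbol.
FOLLOW(S): in S->A S do, S is followed by do with FIRST {do}; in R->S int, S is followed by int with FIRST {int}. Thus FOLLOW(S) = {$, do, int}.
FOLLOW(A): in S->A H, A is followed by H with FIRST {ε, do, else, int}; in S->A H, the suffix after A is nullable, so FOLLOW(A) ⊇ FOLLOW(S) = {$, do, int}; in S->A S do, A is followed by S do with FIRST {do, else, int}. Thus FOLLOW(A) = {$, do, else, int}.
FOLLOW(H): in S->A H, the suffix after H is empty, so FOLLOW(H) ⊇ FOLLOW(S) = {$, do, int}; in H->int do H, the suffix after H is empty (adds nothing new). Thus FOLLOW(H) = {$, do, int}.
FOLLOW(R): in H->R, the suffix after R is empty, so FOLLOW(R) ⊇ FOLLOW(H) = {$, do, int}. Thus FOLLOW(R) = {$, do, int}.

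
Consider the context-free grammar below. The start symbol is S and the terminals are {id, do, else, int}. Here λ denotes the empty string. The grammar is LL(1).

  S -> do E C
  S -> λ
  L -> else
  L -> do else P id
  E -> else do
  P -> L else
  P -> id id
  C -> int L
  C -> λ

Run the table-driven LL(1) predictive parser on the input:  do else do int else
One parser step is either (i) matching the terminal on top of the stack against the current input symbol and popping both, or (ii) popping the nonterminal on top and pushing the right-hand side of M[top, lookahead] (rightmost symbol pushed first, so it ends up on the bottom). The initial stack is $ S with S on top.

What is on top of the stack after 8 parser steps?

     Stack        Input                  Action
  1  $ S          do else do int else $  expand S -> do E C
  2  $ C E do     do else do int else $  match do
  3  $ C E        else do int else $     expand E -> else do
  4  $ C do else  else do int else $     match else
  5  $ C do       do int else $          match do
  6  $ C          int else $             expand C -> int L
  7  $ L int      int else $             match int
  8  $ L          else $                 expand L -> else
Stack after step 8: $ else (top = else).

else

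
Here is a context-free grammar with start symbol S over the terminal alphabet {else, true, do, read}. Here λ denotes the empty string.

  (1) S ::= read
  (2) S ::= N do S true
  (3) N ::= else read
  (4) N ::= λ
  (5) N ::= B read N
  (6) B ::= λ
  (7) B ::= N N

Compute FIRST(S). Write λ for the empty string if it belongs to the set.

FIRST(S) = {do, else, read}  (via N do S true)
FIRST(N) = {λ, else, read}  (via B read N)
FIRST(B) = {λ, else, read}  (via N N)

{do, else, read}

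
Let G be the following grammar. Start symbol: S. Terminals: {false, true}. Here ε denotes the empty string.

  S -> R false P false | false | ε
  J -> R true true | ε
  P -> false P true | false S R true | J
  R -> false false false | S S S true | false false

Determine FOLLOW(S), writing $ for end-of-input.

FIRST(S) = {ε, false, true}  (via R false P false)
FIRST(R) = {false, true}  (via S S S true)
FIRST(J) = {ε, false, true}  (via R true true)
FIRST(P) = {ε, false, true}  (via J)
FOLLOW(S) includes $ since S is the start symbol.
FOLLOW(S): in P->false S R true, S is followed by R true with FIRST {false, true}; in R->S S S true (occurrence 1), S is followed by S S true with FIRST {false, true}; in R->S S S true (occurrence 2), S is followed by S true with FIRST {false, true}; in R->S S S true (occurrence 3), S is followed by true with FIRST {true}. Thus FOLLOW(S) = {$, false, true}.
FOLLOW(P): in S->R false P false, P is followed by false with FIRST {false}; in P->false P true, P is followed by true with FIRST {true}. Thus FOLLOW(P) = {false, true}.
FOLLOW(J): in P->J, the suffix after J is empty, so FOLLOW(J) ⊇ FOLLOW(P) = {false, true}. Thus FOLLOW(J) = {false, true}.
FOLLOW(R): in S->R false P false, R is followed by false P false with FIRST {false}; in J->R true true, R is followed by true true with FIRST {true}; in P->false S R true, R is followed by true with FIRST {true}. Thus FOLLOW(R) = {false, true}.

{$, false, true}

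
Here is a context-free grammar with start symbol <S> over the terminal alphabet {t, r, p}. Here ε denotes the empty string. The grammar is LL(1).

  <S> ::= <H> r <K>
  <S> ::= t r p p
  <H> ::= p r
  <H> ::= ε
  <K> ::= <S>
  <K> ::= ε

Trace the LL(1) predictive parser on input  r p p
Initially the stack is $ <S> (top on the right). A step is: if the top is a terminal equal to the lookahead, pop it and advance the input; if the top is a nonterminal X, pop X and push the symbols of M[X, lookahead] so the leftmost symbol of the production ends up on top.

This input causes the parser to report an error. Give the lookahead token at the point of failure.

step 1: stack=$ <S>  input=r p p $  — expand <S> ::= <H> r <K>
step 2: stack=$ <K> r <H>  input=r p p $  — expand <H> ::= ε
step 3: stack=$ <K> r  input=r p p $  — match r
step 4: stack=$ <K>  input=p p $  — expand <K> ::= <S>
step 5: stack=$ <S>  input=p p $  — expand <S> ::= <H> r <K>
step 6: stack=$ <K> r <H>  input=p p $  — expand <H> ::= p r
step 7: stack=$ <K> r r p  input=p p $  — match p
step 8: stack=$ <K> r r  input=p $  — error: top is terminal r but lookahead is p

p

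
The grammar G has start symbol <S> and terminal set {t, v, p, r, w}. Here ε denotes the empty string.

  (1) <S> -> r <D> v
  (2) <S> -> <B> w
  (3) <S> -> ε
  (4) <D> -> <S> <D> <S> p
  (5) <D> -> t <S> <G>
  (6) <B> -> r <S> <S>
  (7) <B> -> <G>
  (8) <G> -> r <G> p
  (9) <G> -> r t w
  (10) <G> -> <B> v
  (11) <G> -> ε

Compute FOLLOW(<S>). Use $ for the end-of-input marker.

{$, p, r, t, v, w}

FIRST(<S>): from <S>->r <D> v we get {r}; from <S>-><B> w we get {r, v, w}; from <S>->ε we get {ε}. So FIRST(<S>) = {ε, r, v, w}.
FIRST(<D>): from <D>-><S> <D> <S> p we get {r, t, v, w}; from <D>->t <S> <G> we get {t}. So FIRST(<D>) = {r, t, v, w}.
FIRST(<B>): from <B>->r <S> <S> we get {r}; from <B>-><G> we get {ε, r, v}. So FIRST(<B>) = {ε, r, v}.
FIRST(<G>): from <G>->r <G> p we get {r}; from <G>->r t w we get {r}; from <G>-><B> v we get {r, v}; from <G>->ε we get {ε}. So FIRST(<G>) = {ε, r, v}.
FOLLOW(<S>) includes $ since <S> is the start symbol.
FOLLOW(<D>): in <S>->r <D> v, <D> is followed by v with FIRST {v}; in <D>-><S> <D> <S> p, <D> is followed by <S> p with FIRST {p, r, v, w}. Thus FOLLOW(<D>) = {p, r, v, w}.
FOLLOW(<B>): in <S>-><B> w, <B> is followed by w with FIRST {w}; in <G>-><B> v, <B> is followed by v with FIRST {v}. Thus FOLLOW(<B>) = {v, w}.
FOLLOW(<S>): in <D>-><S> <D> <S> p (occurrence 1), <S> is followed by <D> <S> p with FIRST {r, t, v, w}; in <D>-><S> <D> <S> p (occurrence 2), <S> is followed by p with FIRST {p}; in <D>->t <S> <G>, <S> is followed by <G> with FIRST {ε, r, v}; in <D>->t <S> <G>, the suffix after <S> is nullable, so FOLLOW(<S>) ⊇ FOLLOW(<D>) = {p, r, v, w}; in <B>->r <S> <S> (occurrence 1), <S> is followed by <S> with FIRST {ε, r, v, w}; in <B>->r <S> <S> (occurrence 1), the suffix after <S> is nullable, so FOLLOW(<S>) ⊇ FOLLOW(<B>) = {v, w}; in <B>->r <S> <S> (occurrence 2), the suffix after <S> is empty, so FOLLOW(<S>) ⊇ FOLLOW(<B>) = {v, w}. Thus FOLLOW(<S>) = {$, p, r, t, v, w}.
FOLLOW(<G>): in <D>->t <S> <G>, the suffix after <G> is empty, so FOLLOW(<G>) ⊇ FOLLOW(<D>) = {p, r, v, w}; in <B>-><G>, the suffix after <G> is empty, so FOLLOW(<G>) ⊇ FOLLOW(<B>) = {v, w}; in <G>->r <G> p, <G> is followed by p with FIRST {p}. Thus FOLLOW(<G>) = {p, r, v, w}.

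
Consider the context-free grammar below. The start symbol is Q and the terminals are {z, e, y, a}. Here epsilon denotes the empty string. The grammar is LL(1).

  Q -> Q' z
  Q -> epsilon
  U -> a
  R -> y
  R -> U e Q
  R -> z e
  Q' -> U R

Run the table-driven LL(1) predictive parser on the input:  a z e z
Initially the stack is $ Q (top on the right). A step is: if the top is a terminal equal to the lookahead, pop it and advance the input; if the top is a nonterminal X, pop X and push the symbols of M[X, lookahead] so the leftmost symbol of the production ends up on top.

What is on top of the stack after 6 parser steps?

e

step 1: stack=$ Q  input=a z e z $  — expand Q -> Q' z
step 2: stack=$ z Q'  input=a z e z $  — expand Q' -> U R
step 3: stack=$ z R U  input=a z e z $  — expand U -> a
step 4: stack=$ z R a  input=a z e z $  — match a
step 5: stack=$ z R  input=z e z $  — expand R -> z e
step 6: stack=$ z e z  input=z e z $  — match z
Stack after step 6: $ z e (top = e).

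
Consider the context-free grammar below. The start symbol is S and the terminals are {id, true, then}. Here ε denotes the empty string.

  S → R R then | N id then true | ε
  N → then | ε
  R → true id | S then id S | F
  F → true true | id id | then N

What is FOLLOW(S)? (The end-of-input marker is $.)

{$, id, then, true}

FIRST(N): from N→then we get {then}; from N→ε we get {ε}. So FIRST(N) = {ε, then}.
FIRST(F): from F→true true we get {true}; from F→id id we get {id}; from F→then N we get {then}. So FIRST(F) = {id, then, true}.
FIRST(S): from S→R R then we get {id, then, true}; from S→N id then true we get {id, then}; from S→ε we get {ε}. So FIRST(S) = {ε, id, then, true}.
FIRST(R): from R→true id we get {true}; from R→S then id S we get {id, then, true}; from R→F we get {id, then, true}. So FIRST(R) = {id, then, true}.
FOLLOW(S) includes $ since S is the start symbol.
FOLLOW(R): in S→R R then (occurrence 1), R is followed by R then with FIRST {id, then, true}; in S→R R then (occurrence 2), R is followed by then with FIRST {then}. Thus FOLLOW(R) = {id, then, true}.
FOLLOW(S): in R→S then id S (occurrence 1), S is followed by then id S with FIRST {then}; in R→S then id S (occurrence 2), the suffix after S is empty, so FOLLOW(S) ⊇ FOLLOW(R) = {id, then, true}. Thus FOLLOW(S) = {$, id, then, true}.
FOLLOW(F): in R→F, the suffix after F is empty, so FOLLOW(F) ⊇ FOLLOW(R) = {id, then, true}. Thus FOLLOW(F) = {id, then, true}.
FOLLOW(N): in S→N id then true, N is followed by id then true with FIRST {id}; in F→then N, the suffix after N is empty, so FOLLOW(N) ⊇ FOLLOW(F) = {id, then, true}. Thus FOLLOW(N) = {id, then, true}.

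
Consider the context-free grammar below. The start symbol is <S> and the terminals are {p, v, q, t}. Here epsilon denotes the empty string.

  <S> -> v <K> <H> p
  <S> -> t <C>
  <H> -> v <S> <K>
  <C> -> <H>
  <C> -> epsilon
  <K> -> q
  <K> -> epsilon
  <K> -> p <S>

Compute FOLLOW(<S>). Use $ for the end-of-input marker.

FIRST(<S>) = {t, v}
FIRST(<H>) = {v}
FIRST(<K>) = {epsilon, p, q}
FIRST(<C>) = {epsilon, v}  (via <H>)
FOLLOW(<S>) includes $ since <S> is the start symbol.
FOLLOW(<S>): in <H>->v <S> <K>, <S> is followed by <K> with FIRST {epsilon, p, q}; in <H>->v <S> <K>, the suffix after <S> is nullable, so FOLLOW(<S>) ⊇ FOLLOW(<H>) = {$, p, q, v}; in <K>->p <S>, the suffix after <S> is empty, so FOLLOW(<S>) ⊇ FOLLOW(<K>) = {$, p, q, v}. Thus FOLLOW(<S>) = {$, p, q, v}.
FOLLOW(<C>): in <S>->t <C>, the suffix after <C> is empty, so FOLLOW(<C>) ⊇ FOLLOW(<S>) = {$, p, q, v}. Thus FOLLOW(<C>) = {$, p, q, v}.
FOLLOW(<H>): in <S>->v <K> <H> p, <H> is followed by p with FIRST {p}; in <C>-><H>, the suffix after <H> is empty, so FOLLOW(<H>) ⊇ FOLLOW(<C>) = {$, p, q, v}. Thus FOLLOW(<H>) = {$, p, q, v}.
FOLLOW(<K>): in <S>->v <K> <H> p, <K> is followed by <H> p with FIRST {v}; in <H>->v <S> <K>, the suffix after <K> is empty, so FOLLOW(<K>) ⊇ FOLLOW(<H>) = {$, p, q, v}. Thus FOLLOW(<K>) = {$, p, q, v}.

{$, p, q, v}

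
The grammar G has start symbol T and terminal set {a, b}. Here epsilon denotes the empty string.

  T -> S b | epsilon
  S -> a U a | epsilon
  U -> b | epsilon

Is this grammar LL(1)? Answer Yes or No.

FIRST(T) = {epsilon, a, b}
FIRST(S) = {epsilon, a}
FIRST(U) = {epsilon, b}
FOLLOW(T) = {$}
FOLLOW(S) = {b}
FOLLOW(U) = {a}
Each cell of M receives at most one production.

Yes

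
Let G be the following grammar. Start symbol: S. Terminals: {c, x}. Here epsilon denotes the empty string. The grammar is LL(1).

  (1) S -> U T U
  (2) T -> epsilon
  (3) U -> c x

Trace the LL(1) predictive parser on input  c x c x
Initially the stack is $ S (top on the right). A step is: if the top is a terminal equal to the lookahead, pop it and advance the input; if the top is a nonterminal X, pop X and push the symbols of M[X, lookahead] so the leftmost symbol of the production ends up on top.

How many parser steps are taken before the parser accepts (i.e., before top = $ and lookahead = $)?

8

     Stack      Input      Action
  1  $ S        c x c x $  expand S -> U T U
  2  $ U T U    c x c x $  expand U -> c x
  3  $ U T x c  c x c x $  match c
  4  $ U T x    x c x $    match x
  5  $ U T      c x $      expand T -> epsilon
  6  $ U        c x $      expand U -> c x
  7  $ x c      c x $      match c
  8  $ x        x $        match x
Accept reached after 8 steps.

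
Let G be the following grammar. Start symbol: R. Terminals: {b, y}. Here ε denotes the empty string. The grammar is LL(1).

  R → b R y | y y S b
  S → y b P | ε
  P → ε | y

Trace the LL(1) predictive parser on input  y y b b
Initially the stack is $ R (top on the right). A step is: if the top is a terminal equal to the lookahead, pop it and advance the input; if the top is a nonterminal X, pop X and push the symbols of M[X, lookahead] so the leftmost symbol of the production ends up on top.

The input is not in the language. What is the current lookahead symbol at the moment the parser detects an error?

b

step 1: stack=$ R  input=y y b b $  — expand R → y y S b
step 2: stack=$ b S y y  input=y y b b $  — match y
step 3: stack=$ b S y  input=y b b $  — match y
step 4: stack=$ b S  input=b b $  — expand S → ε
step 5: stack=$ b  input=b b $  — match b
step 6: stack=$  input=b $  — error: stack empty but input remains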